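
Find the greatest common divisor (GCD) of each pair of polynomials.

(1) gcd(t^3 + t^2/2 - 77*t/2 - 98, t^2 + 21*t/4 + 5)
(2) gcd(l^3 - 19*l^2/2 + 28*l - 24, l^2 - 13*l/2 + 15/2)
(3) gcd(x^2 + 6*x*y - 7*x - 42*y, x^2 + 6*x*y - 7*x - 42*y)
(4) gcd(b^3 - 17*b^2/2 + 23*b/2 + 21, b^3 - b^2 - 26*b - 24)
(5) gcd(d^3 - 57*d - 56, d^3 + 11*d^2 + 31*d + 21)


(1) = t + 4
(2) = l - 3/2
(3) = gcd((x - 7)*(x + 6*y), (x - 7)*(x + 6*y)) = x^2 + 6*x*y - 7*x - 42*y
(4) = gcd((b - 6)*(b - 7/2)*(b + 1), (b - 6)*(b + 1)*(b + 4)) = b^2 - 5*b - 6
(5) = d^2 + 8*d + 7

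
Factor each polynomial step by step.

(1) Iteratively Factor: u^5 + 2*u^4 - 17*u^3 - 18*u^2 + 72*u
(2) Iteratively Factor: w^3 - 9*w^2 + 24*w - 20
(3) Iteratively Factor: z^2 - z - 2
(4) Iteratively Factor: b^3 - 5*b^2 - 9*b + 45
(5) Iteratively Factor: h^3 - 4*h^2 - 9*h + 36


(1) = (u - 2)*(u^4 + 4*u^3 - 9*u^2 - 36*u) = u*(u - 2)*(u^3 + 4*u^2 - 9*u - 36) = u*(u - 2)*(u + 3)*(u^2 + u - 12) = u*(u - 3)*(u - 2)*(u + 3)*(u + 4)
(2) = (w - 5)*(w^2 - 4*w + 4) = (w - 5)*(w - 2)*(w - 2)
(3) = (z + 1)*(z - 2)
(4) = (b - 5)*(b^2 - 9) = (b - 5)*(b + 3)*(b - 3)
(5) = (h + 3)*(h^2 - 7*h + 12) = (h - 3)*(h + 3)*(h - 4)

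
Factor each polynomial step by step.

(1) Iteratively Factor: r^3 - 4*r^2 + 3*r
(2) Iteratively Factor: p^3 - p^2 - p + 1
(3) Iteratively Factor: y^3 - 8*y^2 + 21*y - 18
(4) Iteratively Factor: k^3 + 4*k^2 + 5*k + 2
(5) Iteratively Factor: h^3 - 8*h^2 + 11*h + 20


(1) = (r - 3)*(r^2 - r) = (r - 3)*(r - 1)*(r)
(2) = (p - 1)*(p^2 - 1) = (p - 1)*(p + 1)*(p - 1)
(3) = (y - 3)*(y^2 - 5*y + 6) = (y - 3)^2*(y - 2)
(4) = (k + 2)*(k^2 + 2*k + 1) = (k + 1)*(k + 2)*(k + 1)
(5) = (h - 5)*(h^2 - 3*h - 4) = (h - 5)*(h + 1)*(h - 4)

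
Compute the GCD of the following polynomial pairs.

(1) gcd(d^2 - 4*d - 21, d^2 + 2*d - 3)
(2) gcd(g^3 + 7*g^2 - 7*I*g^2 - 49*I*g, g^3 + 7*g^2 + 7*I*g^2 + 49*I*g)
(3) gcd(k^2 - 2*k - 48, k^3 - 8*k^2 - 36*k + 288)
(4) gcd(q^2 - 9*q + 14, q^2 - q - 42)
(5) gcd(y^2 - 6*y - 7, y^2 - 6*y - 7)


(1) = d + 3
(2) = gcd(g*(g + 7)*(g - 7*I), g*(g + 7)*(g + 7*I)) = g^2 + 7*g
(3) = k^2 - 2*k - 48
(4) = gcd((q - 7)*(q - 2), (q - 7)*(q + 6)) = q - 7
(5) = y^2 - 6*y - 7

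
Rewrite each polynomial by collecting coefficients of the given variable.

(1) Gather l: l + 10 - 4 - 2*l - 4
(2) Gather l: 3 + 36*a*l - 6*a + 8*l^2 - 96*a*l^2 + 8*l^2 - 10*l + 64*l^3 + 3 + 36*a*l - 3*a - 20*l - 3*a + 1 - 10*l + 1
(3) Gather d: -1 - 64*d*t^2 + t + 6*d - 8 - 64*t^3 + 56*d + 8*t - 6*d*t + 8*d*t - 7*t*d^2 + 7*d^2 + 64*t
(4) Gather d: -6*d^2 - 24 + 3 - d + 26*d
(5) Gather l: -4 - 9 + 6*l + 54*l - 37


(1) = 2 - l
(2) = -12*a + 64*l^3 + l^2*(16 - 96*a) + l*(72*a - 40) + 8
(3) = d^2*(7 - 7*t) + d*(-64*t^2 + 2*t + 62) - 64*t^3 + 73*t - 9
(4) = -6*d^2 + 25*d - 21
(5) = 60*l - 50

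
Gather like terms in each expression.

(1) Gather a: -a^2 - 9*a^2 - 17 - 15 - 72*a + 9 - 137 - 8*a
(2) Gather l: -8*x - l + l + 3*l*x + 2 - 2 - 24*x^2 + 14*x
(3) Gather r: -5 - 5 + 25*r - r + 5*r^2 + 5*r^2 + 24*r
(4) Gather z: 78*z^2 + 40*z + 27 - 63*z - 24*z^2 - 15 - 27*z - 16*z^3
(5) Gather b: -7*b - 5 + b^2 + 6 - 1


(1) = -10*a^2 - 80*a - 160
(2) = 3*l*x - 24*x^2 + 6*x
(3) = 10*r^2 + 48*r - 10
(4) = -16*z^3 + 54*z^2 - 50*z + 12
(5) = b^2 - 7*b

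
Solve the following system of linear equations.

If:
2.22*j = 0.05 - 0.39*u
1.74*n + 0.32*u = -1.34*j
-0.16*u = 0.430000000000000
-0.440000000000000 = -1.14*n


Then:
No Solution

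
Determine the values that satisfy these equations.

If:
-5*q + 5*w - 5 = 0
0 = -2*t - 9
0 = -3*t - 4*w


Then:
q = 19/8
t = -9/2
w = 27/8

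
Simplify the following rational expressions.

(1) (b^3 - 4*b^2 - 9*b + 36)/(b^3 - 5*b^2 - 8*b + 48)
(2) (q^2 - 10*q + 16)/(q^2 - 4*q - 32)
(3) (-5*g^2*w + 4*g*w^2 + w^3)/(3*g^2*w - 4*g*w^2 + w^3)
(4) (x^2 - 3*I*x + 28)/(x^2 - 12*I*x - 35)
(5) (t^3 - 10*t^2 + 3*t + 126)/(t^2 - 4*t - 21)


(1) = (b - 3)/(b - 4)
(2) = (q - 2)/(q + 4)
(3) = (5*g + w)/(-3*g + w)
(4) = (x + 4*I)/(x - 5*I)
(5) = t - 6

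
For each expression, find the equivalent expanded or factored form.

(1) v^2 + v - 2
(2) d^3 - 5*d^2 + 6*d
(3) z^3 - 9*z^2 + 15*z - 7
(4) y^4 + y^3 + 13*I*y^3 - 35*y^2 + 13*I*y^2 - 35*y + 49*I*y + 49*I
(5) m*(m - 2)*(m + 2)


(1) = (v - 1)*(v + 2)
(2) = d*(d - 3)*(d - 2)
(3) = (z - 7)*(z - 1)^2
(4) = (y + 1)*(y - I)*(y + 7*I)^2
(5) = m^3 - 4*m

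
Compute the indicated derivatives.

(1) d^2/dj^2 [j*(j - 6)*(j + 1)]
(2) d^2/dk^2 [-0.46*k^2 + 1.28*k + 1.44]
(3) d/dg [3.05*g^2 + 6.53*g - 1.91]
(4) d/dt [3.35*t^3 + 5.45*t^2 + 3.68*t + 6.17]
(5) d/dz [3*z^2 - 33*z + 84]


(1) = 6*j - 10
(2) = -0.920000000000000
(3) = 6.1*g + 6.53
(4) = 10.05*t^2 + 10.9*t + 3.68
(5) = 6*z - 33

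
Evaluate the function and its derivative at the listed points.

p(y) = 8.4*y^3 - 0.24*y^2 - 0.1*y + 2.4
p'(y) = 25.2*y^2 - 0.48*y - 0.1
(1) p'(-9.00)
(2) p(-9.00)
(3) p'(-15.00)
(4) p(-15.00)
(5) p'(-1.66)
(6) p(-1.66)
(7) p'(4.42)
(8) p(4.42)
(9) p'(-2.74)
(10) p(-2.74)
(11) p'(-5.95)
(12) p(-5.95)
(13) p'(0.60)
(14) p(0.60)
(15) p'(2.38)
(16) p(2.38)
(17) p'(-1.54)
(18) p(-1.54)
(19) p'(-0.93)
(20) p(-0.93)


(1) = 2045.42
(2) = -6139.74
(3) = 5677.10
(4) = -28400.10
(5) = 70.14
(6) = -36.52
(7) = 490.10
(8) = 722.62
(9) = 190.41
(10) = -171.92
(11) = 894.90
(12) = -1774.92
(13) = 8.68
(14) = 4.07
(15) = 141.50
(16) = 114.05
(17) = 60.40
(18) = -28.69
(19) = 22.14
(20) = -4.47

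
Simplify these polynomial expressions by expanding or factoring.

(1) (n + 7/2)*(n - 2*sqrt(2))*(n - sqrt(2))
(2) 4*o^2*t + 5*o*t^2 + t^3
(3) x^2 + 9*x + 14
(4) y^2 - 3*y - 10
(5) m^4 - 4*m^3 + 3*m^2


(1) = n^3 - 3*sqrt(2)*n^2 + 7*n^2/2 - 21*sqrt(2)*n/2 + 4*n + 14
(2) = t*(o + t)*(4*o + t)
(3) = (x + 2)*(x + 7)
(4) = (y - 5)*(y + 2)
(5) = m^2*(m - 3)*(m - 1)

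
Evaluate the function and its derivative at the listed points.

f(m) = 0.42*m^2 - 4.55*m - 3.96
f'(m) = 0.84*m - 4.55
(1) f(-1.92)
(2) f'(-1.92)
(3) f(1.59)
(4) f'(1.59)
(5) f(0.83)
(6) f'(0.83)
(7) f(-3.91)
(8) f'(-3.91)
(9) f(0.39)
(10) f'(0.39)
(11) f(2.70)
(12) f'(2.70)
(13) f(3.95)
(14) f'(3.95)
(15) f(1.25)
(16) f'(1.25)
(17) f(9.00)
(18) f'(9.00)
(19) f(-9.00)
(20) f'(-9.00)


(1) = 6.32
(2) = -6.16
(3) = -10.13
(4) = -3.21
(5) = -7.45
(6) = -3.85
(7) = 20.25
(8) = -7.83
(9) = -5.67
(10) = -4.22
(11) = -13.18
(12) = -2.28
(13) = -15.38
(14) = -1.23
(15) = -8.99
(16) = -3.50
(17) = -10.89
(18) = 3.01
(19) = 71.01
(20) = -12.11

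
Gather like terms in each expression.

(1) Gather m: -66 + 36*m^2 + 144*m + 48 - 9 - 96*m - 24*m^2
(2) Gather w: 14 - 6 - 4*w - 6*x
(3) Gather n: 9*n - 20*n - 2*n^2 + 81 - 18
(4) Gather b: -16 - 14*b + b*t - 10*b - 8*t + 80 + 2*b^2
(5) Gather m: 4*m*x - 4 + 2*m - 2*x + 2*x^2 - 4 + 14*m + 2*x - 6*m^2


(1) = 12*m^2 + 48*m - 27
(2) = -4*w - 6*x + 8
(3) = -2*n^2 - 11*n + 63
(4) = 2*b^2 + b*(t - 24) - 8*t + 64
(5) = -6*m^2 + m*(4*x + 16) + 2*x^2 - 8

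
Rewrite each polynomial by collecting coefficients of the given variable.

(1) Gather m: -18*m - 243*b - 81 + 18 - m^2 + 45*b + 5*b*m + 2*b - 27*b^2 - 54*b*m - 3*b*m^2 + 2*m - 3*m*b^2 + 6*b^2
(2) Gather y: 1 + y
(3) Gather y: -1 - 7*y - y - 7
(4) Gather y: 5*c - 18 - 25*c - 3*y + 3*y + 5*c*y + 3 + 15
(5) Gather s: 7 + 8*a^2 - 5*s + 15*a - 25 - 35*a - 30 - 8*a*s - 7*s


(1) = -21*b^2 - 196*b + m^2*(-3*b - 1) + m*(-3*b^2 - 49*b - 16) - 63
(2) = y + 1
(3) = -8*y - 8
(4) = 5*c*y - 20*c
(5) = 8*a^2 - 20*a + s*(-8*a - 12) - 48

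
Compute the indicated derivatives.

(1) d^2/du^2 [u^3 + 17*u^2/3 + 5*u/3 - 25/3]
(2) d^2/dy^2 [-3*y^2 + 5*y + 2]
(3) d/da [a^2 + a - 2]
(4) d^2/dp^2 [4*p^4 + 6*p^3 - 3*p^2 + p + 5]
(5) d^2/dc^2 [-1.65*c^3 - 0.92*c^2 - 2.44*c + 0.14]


(1) = 6*u + 34/3
(2) = -6
(3) = 2*a + 1
(4) = 48*p^2 + 36*p - 6
(5) = -9.9*c - 1.84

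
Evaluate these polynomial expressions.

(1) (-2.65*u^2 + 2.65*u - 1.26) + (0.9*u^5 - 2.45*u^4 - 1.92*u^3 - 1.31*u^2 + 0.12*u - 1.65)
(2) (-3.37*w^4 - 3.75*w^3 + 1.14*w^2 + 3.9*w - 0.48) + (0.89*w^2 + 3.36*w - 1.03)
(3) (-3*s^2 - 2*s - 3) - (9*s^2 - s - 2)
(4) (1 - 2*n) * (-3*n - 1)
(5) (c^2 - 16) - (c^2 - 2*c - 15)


(1) = 0.9*u^5 - 2.45*u^4 - 1.92*u^3 - 3.96*u^2 + 2.77*u - 2.91
(2) = -3.37*w^4 - 3.75*w^3 + 2.03*w^2 + 7.26*w - 1.51
(3) = -12*s^2 - s - 1
(4) = 6*n^2 - n - 1
(5) = 2*c - 1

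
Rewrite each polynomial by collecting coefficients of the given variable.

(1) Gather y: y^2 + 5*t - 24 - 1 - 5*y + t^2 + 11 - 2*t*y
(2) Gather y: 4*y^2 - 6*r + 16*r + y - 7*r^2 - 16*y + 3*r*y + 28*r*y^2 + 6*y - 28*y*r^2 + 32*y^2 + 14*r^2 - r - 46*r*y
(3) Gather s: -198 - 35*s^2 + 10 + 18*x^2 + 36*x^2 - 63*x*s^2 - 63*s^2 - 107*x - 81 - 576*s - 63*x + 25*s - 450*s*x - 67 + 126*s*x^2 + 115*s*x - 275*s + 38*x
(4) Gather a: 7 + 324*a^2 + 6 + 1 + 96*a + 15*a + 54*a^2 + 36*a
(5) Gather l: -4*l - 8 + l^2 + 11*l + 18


(1) = t^2 + 5*t + y^2 + y*(-2*t - 5) - 14
(2) = 7*r^2 + 9*r + y^2*(28*r + 36) + y*(-28*r^2 - 43*r - 9)
(3) = s^2*(-63*x - 98) + s*(126*x^2 - 335*x - 826) + 54*x^2 - 132*x - 336
(4) = 378*a^2 + 147*a + 14
(5) = l^2 + 7*l + 10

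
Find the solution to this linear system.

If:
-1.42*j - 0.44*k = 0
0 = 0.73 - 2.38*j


Then:
j = 0.31
k = -0.99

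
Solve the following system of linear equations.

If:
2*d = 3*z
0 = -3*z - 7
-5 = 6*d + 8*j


Then:
d = -7/2
j = 2
z = -7/3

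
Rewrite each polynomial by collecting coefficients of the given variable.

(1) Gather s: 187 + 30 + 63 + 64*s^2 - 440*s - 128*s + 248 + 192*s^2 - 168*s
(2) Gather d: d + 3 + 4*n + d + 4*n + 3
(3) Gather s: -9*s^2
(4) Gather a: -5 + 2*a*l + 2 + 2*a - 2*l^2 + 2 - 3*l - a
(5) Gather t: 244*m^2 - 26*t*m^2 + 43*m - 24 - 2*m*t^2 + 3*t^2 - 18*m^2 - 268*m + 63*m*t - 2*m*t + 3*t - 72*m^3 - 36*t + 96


(1) = 256*s^2 - 736*s + 528
(2) = 2*d + 8*n + 6
(3) = -9*s^2
(4) = a*(2*l + 1) - 2*l^2 - 3*l - 1
(5) = -72*m^3 + 226*m^2 - 225*m + t^2*(3 - 2*m) + t*(-26*m^2 + 61*m - 33) + 72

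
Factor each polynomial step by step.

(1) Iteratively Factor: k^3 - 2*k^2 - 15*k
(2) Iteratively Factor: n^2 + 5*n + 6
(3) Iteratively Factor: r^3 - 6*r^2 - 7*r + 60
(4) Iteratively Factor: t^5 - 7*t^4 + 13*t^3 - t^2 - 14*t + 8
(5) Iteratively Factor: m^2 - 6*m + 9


(1) = (k)*(k^2 - 2*k - 15) = k*(k + 3)*(k - 5)
(2) = (n + 2)*(n + 3)
(3) = (r - 5)*(r^2 - r - 12) = (r - 5)*(r + 3)*(r - 4)
(4) = (t - 4)*(t^4 - 3*t^3 + t^2 + 3*t - 2) = (t - 4)*(t - 1)*(t^3 - 2*t^2 - t + 2) = (t - 4)*(t - 1)^2*(t^2 - t - 2) = (t - 4)*(t - 1)^2*(t + 1)*(t - 2)
(5) = (m - 3)*(m - 3)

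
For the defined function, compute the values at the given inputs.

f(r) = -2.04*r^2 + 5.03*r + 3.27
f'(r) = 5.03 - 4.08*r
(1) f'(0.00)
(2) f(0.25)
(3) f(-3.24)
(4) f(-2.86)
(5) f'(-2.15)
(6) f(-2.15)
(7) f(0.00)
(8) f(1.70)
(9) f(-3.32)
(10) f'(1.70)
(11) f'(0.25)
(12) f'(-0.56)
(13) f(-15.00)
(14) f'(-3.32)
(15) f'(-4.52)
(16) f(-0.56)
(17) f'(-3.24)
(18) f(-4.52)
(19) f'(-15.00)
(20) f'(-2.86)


(1) = 5.03
(2) = 4.40
(3) = -34.44
(4) = -27.80
(5) = 13.80
(6) = -16.97
(7) = 3.27
(8) = 5.93
(9) = -35.92
(10) = -1.91
(11) = 4.01
(12) = 7.31
(13) = -531.18
(14) = 18.58
(15) = 23.47
(16) = -0.19
(17) = 18.25
(18) = -61.14
(19) = 66.23
(20) = 16.70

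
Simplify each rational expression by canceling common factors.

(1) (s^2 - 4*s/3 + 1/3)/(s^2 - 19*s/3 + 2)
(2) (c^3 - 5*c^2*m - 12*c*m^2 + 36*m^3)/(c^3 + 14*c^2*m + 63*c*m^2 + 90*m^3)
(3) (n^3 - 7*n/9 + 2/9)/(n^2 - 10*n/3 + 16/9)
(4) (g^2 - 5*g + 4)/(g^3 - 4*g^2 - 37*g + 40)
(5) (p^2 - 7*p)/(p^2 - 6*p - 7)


(1) = (s - 1)/(s - 6)
(2) = (c^2 - 8*c*m + 12*m^2)/(c^2 + 11*c*m + 30*m^2)
(3) = (3*n^2 + 2*n - 1)/(3*n - 8)
(4) = (g - 4)/(g^2 - 3*g - 40)
(5) = p/(p + 1)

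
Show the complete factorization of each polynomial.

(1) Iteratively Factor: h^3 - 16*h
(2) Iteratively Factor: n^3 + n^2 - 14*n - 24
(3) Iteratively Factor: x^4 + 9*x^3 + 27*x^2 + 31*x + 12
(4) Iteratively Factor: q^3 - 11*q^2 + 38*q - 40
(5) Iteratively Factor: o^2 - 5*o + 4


(1) = (h)*(h^2 - 16) = h*(h + 4)*(h - 4)
(2) = (n + 2)*(n^2 - n - 12) = (n - 4)*(n + 2)*(n + 3)
(3) = (x + 1)*(x^3 + 8*x^2 + 19*x + 12) = (x + 1)^2*(x^2 + 7*x + 12) = (x + 1)^2*(x + 3)*(x + 4)
(4) = (q - 2)*(q^2 - 9*q + 20) = (q - 4)*(q - 2)*(q - 5)
(5) = (o - 4)*(o - 1)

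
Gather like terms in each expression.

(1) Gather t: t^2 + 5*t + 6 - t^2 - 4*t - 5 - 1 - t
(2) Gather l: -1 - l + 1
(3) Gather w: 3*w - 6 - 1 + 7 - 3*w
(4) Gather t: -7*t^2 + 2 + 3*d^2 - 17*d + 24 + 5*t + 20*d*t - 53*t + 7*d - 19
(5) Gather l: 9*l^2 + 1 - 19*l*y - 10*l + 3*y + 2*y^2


(1) = 0
(2) = -l
(3) = 0
(4) = 3*d^2 - 10*d - 7*t^2 + t*(20*d - 48) + 7
(5) = 9*l^2 + l*(-19*y - 10) + 2*y^2 + 3*y + 1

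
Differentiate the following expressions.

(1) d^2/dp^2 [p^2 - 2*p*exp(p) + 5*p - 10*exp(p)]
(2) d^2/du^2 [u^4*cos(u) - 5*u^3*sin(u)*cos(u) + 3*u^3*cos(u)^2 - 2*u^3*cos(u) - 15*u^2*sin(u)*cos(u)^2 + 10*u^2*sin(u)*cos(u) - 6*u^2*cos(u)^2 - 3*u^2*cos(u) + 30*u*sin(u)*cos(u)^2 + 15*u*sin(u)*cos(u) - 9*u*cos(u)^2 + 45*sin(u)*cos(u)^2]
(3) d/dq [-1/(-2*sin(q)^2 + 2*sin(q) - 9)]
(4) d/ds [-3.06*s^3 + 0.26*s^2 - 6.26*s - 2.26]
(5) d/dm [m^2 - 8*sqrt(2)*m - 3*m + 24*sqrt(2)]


(1) = -2*p*exp(p) - 14*exp(p) + 2
(2) = -u^4*cos(u) - 8*u^3*sin(u) + 10*u^3*sin(2*u) + 2*u^3*cos(u) - 6*u^3*cos(2*u) + 63*u^2*sin(u)/4 - 38*u^2*sin(2*u) + 135*u^2*sin(3*u)/4 + 15*u^2*cos(u) - 18*u^2*cos(2*u) + 9*u*sin(u)/2 - 21*u*sin(2*u) - 135*u*sin(3*u)/2 - 27*u*cos(u) + 67*u*cos(2*u) - 45*u*cos(3*u) + 9*u - 75*sin(u)/4 + 28*sin(2*u) - 435*sin(3*u)/4 + 9*cos(u) + 24*cos(2*u) + 45*cos(3*u) - 6
(3) = 2*(-sin(2*q) + cos(q))/(-2*sin(q) - cos(2*q) + 10)^2
(4) = -9.18*s^2 + 0.52*s - 6.26
(5) = 2*m - 8*sqrt(2) - 3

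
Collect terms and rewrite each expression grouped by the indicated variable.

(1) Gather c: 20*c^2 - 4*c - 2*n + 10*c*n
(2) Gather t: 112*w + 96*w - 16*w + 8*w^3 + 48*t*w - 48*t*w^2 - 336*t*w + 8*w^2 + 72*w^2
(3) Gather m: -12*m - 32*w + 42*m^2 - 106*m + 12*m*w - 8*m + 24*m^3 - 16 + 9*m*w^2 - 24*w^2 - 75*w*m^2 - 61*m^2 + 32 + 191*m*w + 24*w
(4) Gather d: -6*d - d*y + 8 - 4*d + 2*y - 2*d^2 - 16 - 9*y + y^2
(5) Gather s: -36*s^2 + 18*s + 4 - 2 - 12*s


(1) = 20*c^2 + c*(10*n - 4) - 2*n
(2) = t*(-48*w^2 - 288*w) + 8*w^3 + 80*w^2 + 192*w
(3) = 24*m^3 + m^2*(-75*w - 19) + m*(9*w^2 + 203*w - 126) - 24*w^2 - 8*w + 16
(4) = -2*d^2 + d*(-y - 10) + y^2 - 7*y - 8
(5) = -36*s^2 + 6*s + 2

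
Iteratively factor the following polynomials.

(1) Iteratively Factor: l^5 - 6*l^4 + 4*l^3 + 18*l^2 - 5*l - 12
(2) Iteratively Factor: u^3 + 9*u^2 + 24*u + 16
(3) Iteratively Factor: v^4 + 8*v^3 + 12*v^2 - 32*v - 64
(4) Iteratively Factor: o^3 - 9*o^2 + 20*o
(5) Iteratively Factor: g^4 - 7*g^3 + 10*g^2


(1) = (l - 3)*(l^4 - 3*l^3 - 5*l^2 + 3*l + 4) = (l - 3)*(l + 1)*(l^3 - 4*l^2 - l + 4) = (l - 3)*(l + 1)^2*(l^2 - 5*l + 4) = (l - 4)*(l - 3)*(l + 1)^2*(l - 1)
(2) = (u + 4)*(u^2 + 5*u + 4) = (u + 4)^2*(u + 1)
(3) = (v + 4)*(v^3 + 4*v^2 - 4*v - 16) = (v + 4)^2*(v^2 - 4) = (v + 2)*(v + 4)^2*(v - 2)
(4) = (o)*(o^2 - 9*o + 20) = o*(o - 5)*(o - 4)
(5) = (g)*(g^3 - 7*g^2 + 10*g) = g*(g - 2)*(g^2 - 5*g) = g^2*(g - 2)*(g - 5)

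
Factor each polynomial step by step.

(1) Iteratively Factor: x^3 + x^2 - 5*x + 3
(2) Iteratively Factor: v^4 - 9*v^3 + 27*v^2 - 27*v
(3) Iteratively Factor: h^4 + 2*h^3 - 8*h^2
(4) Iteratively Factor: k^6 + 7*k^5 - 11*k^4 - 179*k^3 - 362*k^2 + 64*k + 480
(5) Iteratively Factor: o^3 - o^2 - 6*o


(1) = (x - 1)*(x^2 + 2*x - 3) = (x - 1)^2*(x + 3)
(2) = (v - 3)*(v^3 - 6*v^2 + 9*v) = (v - 3)^2*(v^2 - 3*v) = (v - 3)^3*(v)
(3) = (h - 2)*(h^3 + 4*h^2) = h*(h - 2)*(h^2 + 4*h) = h^2*(h - 2)*(h + 4)
(4) = (k - 1)*(k^5 + 8*k^4 - 3*k^3 - 182*k^2 - 544*k - 480) = (k - 1)*(k + 4)*(k^4 + 4*k^3 - 19*k^2 - 106*k - 120) = (k - 1)*(k + 4)^2*(k^3 - 19*k - 30) = (k - 1)*(k + 2)*(k + 4)^2*(k^2 - 2*k - 15) = (k - 5)*(k - 1)*(k + 2)*(k + 4)^2*(k + 3)
(5) = (o - 3)*(o^2 + 2*o) = (o - 3)*(o + 2)*(o)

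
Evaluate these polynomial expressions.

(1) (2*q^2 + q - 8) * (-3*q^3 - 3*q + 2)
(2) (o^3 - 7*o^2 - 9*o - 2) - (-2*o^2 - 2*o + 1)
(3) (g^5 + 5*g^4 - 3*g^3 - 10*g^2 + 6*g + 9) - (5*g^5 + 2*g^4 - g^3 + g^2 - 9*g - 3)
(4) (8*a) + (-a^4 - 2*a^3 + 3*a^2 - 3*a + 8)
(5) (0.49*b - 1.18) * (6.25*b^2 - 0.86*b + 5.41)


(1) = -6*q^5 - 3*q^4 + 18*q^3 + q^2 + 26*q - 16
(2) = o^3 - 5*o^2 - 7*o - 3
(3) = -4*g^5 + 3*g^4 - 2*g^3 - 11*g^2 + 15*g + 12
(4) = -a^4 - 2*a^3 + 3*a^2 + 5*a + 8
(5) = 3.0625*b^3 - 7.7964*b^2 + 3.6657*b - 6.3838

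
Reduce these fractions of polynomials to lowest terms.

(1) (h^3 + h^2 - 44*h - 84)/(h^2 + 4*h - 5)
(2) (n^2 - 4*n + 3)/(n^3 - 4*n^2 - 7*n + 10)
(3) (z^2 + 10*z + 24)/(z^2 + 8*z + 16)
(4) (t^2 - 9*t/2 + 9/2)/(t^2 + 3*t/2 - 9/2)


(1) = (h^3 + h^2 - 44*h - 84)/(h^2 + 4*h - 5)
(2) = (n - 3)/(n^2 - 3*n - 10)
(3) = (z + 6)/(z + 4)
(4) = (t - 3)/(t + 3)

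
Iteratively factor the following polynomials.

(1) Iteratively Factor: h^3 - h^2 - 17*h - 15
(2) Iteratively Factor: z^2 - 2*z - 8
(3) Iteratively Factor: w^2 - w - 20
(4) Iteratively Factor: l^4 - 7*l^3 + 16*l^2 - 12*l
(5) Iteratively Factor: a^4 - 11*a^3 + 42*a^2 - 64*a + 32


(1) = (h - 5)*(h^2 + 4*h + 3) = (h - 5)*(h + 3)*(h + 1)
(2) = (z - 4)*(z + 2)
(3) = (w - 5)*(w + 4)
(4) = (l)*(l^3 - 7*l^2 + 16*l - 12) = l*(l - 2)*(l^2 - 5*l + 6) = l*(l - 3)*(l - 2)*(l - 2)
(5) = (a - 4)*(a^3 - 7*a^2 + 14*a - 8) = (a - 4)^2*(a^2 - 3*a + 2) = (a - 4)^2*(a - 2)*(a - 1)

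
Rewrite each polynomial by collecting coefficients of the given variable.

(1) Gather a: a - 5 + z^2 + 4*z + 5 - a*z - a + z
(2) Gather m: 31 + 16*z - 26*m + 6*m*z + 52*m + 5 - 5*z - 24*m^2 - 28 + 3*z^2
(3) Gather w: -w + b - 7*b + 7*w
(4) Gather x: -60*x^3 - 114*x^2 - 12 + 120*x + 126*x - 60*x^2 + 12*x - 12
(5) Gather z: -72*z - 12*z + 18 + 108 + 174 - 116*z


(1) = -a*z + z^2 + 5*z
(2) = -24*m^2 + m*(6*z + 26) + 3*z^2 + 11*z + 8
(3) = -6*b + 6*w
(4) = -60*x^3 - 174*x^2 + 258*x - 24
(5) = 300 - 200*z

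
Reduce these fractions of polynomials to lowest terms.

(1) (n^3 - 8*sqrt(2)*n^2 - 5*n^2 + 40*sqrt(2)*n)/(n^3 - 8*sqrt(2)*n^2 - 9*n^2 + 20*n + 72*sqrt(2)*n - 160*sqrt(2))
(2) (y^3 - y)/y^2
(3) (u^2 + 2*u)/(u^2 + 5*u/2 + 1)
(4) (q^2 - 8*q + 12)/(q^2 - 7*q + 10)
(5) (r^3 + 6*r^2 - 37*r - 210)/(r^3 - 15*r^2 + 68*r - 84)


(1) = n/(n - 4)
(2) = (y^2 - 1)/y
(3) = 2*u/(2*u + 1)
(4) = (q - 6)/(q - 5)
(5) = (r^2 + 12*r + 35)/(r^2 - 9*r + 14)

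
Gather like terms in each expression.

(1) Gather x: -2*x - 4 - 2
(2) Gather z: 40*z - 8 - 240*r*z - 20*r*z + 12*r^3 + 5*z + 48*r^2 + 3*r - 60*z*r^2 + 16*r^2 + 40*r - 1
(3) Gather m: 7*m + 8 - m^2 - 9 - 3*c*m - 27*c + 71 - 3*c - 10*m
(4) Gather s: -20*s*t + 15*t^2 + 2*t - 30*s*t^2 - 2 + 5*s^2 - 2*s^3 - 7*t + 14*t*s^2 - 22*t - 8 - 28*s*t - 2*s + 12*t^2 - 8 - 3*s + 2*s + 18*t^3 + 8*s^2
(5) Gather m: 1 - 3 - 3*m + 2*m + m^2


(1) = -2*x - 6
(2) = 12*r^3 + 64*r^2 + 43*r + z*(-60*r^2 - 260*r + 45) - 9
(3) = -30*c - m^2 + m*(-3*c - 3) + 70
(4) = -2*s^3 + s^2*(14*t + 13) + s*(-30*t^2 - 48*t - 3) + 18*t^3 + 27*t^2 - 27*t - 18
(5) = m^2 - m - 2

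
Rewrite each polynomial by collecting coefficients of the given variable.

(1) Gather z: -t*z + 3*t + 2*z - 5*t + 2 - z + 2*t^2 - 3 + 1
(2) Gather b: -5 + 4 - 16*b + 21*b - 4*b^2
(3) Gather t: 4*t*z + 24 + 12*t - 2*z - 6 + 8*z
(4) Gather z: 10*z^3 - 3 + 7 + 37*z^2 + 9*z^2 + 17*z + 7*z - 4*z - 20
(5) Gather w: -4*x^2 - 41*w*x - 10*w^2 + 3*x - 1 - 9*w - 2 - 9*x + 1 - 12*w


(1) = 2*t^2 - 2*t + z*(1 - t)
(2) = -4*b^2 + 5*b - 1
(3) = t*(4*z + 12) + 6*z + 18
(4) = 10*z^3 + 46*z^2 + 20*z - 16
(5) = -10*w^2 + w*(-41*x - 21) - 4*x^2 - 6*x - 2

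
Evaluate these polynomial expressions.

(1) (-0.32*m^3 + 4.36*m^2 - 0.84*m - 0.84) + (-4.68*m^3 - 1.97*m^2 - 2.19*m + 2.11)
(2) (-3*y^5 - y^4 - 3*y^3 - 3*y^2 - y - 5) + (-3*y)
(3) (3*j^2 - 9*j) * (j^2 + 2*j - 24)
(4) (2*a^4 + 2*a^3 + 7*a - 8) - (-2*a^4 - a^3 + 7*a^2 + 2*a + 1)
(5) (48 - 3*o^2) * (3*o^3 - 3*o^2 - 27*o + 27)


(1) = -5.0*m^3 + 2.39*m^2 - 3.03*m + 1.27
(2) = -3*y^5 - y^4 - 3*y^3 - 3*y^2 - 4*y - 5
(3) = 3*j^4 - 3*j^3 - 90*j^2 + 216*j
(4) = 4*a^4 + 3*a^3 - 7*a^2 + 5*a - 9
(5) = -9*o^5 + 9*o^4 + 225*o^3 - 225*o^2 - 1296*o + 1296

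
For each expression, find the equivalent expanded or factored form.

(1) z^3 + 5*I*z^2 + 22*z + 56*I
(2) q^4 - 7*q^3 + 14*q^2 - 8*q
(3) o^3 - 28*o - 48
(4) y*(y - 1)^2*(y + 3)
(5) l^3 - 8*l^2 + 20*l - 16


(1) = (z - 4*I)*(z + 2*I)*(z + 7*I)
(2) = q*(q - 4)*(q - 2)*(q - 1)
(3) = (o - 6)*(o + 2)*(o + 4)
(4) = y^4 + y^3 - 5*y^2 + 3*y
(5) = (l - 4)*(l - 2)^2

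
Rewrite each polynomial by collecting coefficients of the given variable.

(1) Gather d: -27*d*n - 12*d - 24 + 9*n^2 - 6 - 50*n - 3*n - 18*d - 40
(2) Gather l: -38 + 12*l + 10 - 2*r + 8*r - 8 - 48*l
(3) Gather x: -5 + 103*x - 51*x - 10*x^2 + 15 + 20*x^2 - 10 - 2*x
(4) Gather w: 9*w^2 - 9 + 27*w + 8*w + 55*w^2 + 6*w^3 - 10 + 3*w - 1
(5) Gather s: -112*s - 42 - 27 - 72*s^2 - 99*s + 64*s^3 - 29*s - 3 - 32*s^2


(1) = d*(-27*n - 30) + 9*n^2 - 53*n - 70
(2) = -36*l + 6*r - 36
(3) = 10*x^2 + 50*x
(4) = 6*w^3 + 64*w^2 + 38*w - 20
(5) = 64*s^3 - 104*s^2 - 240*s - 72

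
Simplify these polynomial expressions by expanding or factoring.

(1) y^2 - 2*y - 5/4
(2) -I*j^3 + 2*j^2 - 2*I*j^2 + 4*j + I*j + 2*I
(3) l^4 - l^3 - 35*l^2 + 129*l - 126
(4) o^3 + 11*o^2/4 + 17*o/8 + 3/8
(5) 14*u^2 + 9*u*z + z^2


(1) = (y - 5/2)*(y + 1/2)
(2) = (j + 2)*(j + I)*(-I*j + 1)
(3) = (l - 3)^2*(l - 2)*(l + 7)
(4) = (o + 1/4)*(o + 1)*(o + 3/2)
(5) = (2*u + z)*(7*u + z)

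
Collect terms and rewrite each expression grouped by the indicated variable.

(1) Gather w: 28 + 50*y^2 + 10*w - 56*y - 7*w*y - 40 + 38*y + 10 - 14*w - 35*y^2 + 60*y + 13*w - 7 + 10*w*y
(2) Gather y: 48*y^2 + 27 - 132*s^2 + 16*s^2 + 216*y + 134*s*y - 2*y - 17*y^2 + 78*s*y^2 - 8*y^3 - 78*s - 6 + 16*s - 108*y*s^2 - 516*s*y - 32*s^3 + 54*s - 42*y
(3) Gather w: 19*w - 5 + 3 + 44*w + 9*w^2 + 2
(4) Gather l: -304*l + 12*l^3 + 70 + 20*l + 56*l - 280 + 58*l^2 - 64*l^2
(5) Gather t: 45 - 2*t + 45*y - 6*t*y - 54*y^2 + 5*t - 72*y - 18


(1) = w*(3*y + 9) + 15*y^2 + 42*y - 9
(2) = -32*s^3 - 116*s^2 - 8*s - 8*y^3 + y^2*(78*s + 31) + y*(-108*s^2 - 382*s + 172) + 21
(3) = 9*w^2 + 63*w
(4) = 12*l^3 - 6*l^2 - 228*l - 210
(5) = t*(3 - 6*y) - 54*y^2 - 27*y + 27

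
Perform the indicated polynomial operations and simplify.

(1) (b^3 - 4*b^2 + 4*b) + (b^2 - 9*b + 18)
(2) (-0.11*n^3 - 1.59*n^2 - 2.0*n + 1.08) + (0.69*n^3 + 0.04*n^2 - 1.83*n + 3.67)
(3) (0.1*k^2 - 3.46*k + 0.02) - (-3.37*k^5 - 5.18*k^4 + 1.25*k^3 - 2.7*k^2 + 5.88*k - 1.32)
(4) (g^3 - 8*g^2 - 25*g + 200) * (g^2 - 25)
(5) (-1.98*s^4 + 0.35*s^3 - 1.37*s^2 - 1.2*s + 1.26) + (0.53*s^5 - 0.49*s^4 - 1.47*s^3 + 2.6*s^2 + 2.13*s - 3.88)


(1) = b^3 - 3*b^2 - 5*b + 18
(2) = 0.58*n^3 - 1.55*n^2 - 3.83*n + 4.75
(3) = 3.37*k^5 + 5.18*k^4 - 1.25*k^3 + 2.8*k^2 - 9.34*k + 1.34
(4) = g^5 - 8*g^4 - 50*g^3 + 400*g^2 + 625*g - 5000
(5) = 0.53*s^5 - 2.47*s^4 - 1.12*s^3 + 1.23*s^2 + 0.93*s - 2.62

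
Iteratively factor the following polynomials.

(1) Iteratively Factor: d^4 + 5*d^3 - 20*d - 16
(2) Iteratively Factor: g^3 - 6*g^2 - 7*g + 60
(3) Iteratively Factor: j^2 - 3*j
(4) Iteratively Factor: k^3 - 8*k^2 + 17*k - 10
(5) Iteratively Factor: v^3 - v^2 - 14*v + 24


(1) = (d + 4)*(d^3 + d^2 - 4*d - 4) = (d - 2)*(d + 4)*(d^2 + 3*d + 2) = (d - 2)*(d + 1)*(d + 4)*(d + 2)
(2) = (g - 5)*(g^2 - g - 12) = (g - 5)*(g - 4)*(g + 3)
(3) = (j - 3)*(j)
(4) = (k - 5)*(k^2 - 3*k + 2) = (k - 5)*(k - 2)*(k - 1)
(5) = (v + 4)*(v^2 - 5*v + 6) = (v - 3)*(v + 4)*(v - 2)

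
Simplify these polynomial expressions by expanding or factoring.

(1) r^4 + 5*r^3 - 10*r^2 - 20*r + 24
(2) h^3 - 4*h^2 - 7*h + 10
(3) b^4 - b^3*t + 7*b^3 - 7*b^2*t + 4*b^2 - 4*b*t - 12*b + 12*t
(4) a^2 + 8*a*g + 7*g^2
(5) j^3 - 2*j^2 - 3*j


(1) = (r - 2)*(r - 1)*(r + 2)*(r + 6)
(2) = (h - 5)*(h - 1)*(h + 2)
(3) = (b - 1)*(b + 2)*(b + 6)*(b - t)
(4) = (a + g)*(a + 7*g)
(5) = j*(j - 3)*(j + 1)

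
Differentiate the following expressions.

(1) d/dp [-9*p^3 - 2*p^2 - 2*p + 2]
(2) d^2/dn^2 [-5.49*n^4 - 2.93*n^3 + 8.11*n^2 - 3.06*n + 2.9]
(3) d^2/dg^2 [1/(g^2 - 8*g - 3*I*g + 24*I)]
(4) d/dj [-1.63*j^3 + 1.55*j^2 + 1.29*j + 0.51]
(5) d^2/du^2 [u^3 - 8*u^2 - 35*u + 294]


(1) = -27*p^2 - 4*p - 2
(2) = -65.88*n^2 - 17.58*n + 16.22
(3) = 2*(-g^2 + 8*g + 3*I*g + (-2*g + 8 + 3*I)^2 - 24*I)/(g^2 - 8*g - 3*I*g + 24*I)^3
(4) = -4.89*j^2 + 3.1*j + 1.29
(5) = 6*u - 16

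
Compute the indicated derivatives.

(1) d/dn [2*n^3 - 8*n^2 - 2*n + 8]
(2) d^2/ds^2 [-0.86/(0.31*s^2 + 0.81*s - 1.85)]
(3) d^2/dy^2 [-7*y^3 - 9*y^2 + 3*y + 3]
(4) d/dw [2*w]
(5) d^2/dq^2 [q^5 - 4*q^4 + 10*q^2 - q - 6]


(1) = 6*n^2 - 16*n - 2
(2) = (0.165292*s^2 + 0.431892*s - 0.86*(0.62*s + 0.81)*(1.24*s + 1.62) - 0.98642)/(0.31*s^2 + 0.81*s - 1.85)^3
(3) = -42*y - 18
(4) = 2
(5) = 20*q^3 - 48*q^2 + 20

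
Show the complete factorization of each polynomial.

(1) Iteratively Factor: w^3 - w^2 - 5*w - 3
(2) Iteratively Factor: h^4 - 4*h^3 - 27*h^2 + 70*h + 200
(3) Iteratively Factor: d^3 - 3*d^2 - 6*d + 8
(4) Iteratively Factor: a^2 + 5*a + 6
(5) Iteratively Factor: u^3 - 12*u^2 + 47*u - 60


(1) = (w - 3)*(w^2 + 2*w + 1) = (w - 3)*(w + 1)*(w + 1)
(2) = (h + 2)*(h^3 - 6*h^2 - 15*h + 100) = (h - 5)*(h + 2)*(h^2 - h - 20) = (h - 5)*(h + 2)*(h + 4)*(h - 5)
(3) = (d + 2)*(d^2 - 5*d + 4) = (d - 4)*(d + 2)*(d - 1)
(4) = (a + 3)*(a + 2)
(5) = (u - 4)*(u^2 - 8*u + 15) = (u - 5)*(u - 4)*(u - 3)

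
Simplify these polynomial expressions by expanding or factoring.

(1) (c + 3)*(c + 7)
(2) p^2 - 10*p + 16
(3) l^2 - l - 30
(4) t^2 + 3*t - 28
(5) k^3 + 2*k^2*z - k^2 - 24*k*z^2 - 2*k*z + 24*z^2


(1) = c^2 + 10*c + 21
(2) = (p - 8)*(p - 2)
(3) = (l - 6)*(l + 5)
(4) = (t - 4)*(t + 7)
(5) = (k - 1)*(k - 4*z)*(k + 6*z)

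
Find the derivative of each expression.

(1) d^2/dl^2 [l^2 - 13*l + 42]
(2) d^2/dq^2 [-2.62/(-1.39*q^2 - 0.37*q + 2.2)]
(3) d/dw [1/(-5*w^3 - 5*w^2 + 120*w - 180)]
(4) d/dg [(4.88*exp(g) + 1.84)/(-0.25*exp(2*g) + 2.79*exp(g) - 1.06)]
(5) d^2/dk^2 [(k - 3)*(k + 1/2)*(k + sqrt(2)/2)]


(1) = 2
(2) = (-10.124204*q^2 - 2.694932*q + 2.62*(2.78*q + 0.37)*(5.56*q + 0.74) + 16.02392)/(1.39*q^2 + 0.37*q - 2.2)^3
(3) = (3*w^2 + 2*w - 24)/(5*(w^3 + w^2 - 24*w + 36)^2)
(4) = (1.22*exp(2*g) + 0.92*exp(g) - 10.3064)*exp(g)/(0.0625*exp(4*g) - 1.395*exp(3*g) + 8.3141*exp(2*g) - 5.9148*exp(g) + 1.1236)
(5) = 6*k - 5 + sqrt(2)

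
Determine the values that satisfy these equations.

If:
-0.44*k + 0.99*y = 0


Then:
k = 2.25*y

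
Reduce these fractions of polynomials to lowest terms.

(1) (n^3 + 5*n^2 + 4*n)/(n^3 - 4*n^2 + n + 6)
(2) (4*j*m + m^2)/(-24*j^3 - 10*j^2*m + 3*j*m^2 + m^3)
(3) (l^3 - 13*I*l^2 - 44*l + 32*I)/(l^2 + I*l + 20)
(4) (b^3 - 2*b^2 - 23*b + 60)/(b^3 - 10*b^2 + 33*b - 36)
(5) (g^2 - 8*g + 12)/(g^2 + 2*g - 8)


(1) = (n^2 + 4*n)/(n^2 - 5*n + 6)
(2) = -m/(6*j^2 + j*m - m^2)
(3) = (l^2 - 9*I*l - 8)/(l + 5*I)
(4) = (b + 5)/(b - 3)
(5) = (g - 6)/(g + 4)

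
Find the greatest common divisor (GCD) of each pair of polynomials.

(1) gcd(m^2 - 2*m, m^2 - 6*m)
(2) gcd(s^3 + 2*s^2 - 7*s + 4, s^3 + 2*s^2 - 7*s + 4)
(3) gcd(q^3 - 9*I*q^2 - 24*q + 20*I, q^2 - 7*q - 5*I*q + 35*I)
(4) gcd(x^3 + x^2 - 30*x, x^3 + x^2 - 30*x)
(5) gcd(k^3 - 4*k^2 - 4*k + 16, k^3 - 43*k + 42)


(1) = m
(2) = gcd((s - 1)^2*(s + 4), (s - 1)^2*(s + 4)) = s^3 + 2*s^2 - 7*s + 4
(3) = q - 5*I
(4) = gcd(x*(x - 5)*(x + 6), x*(x - 5)*(x + 6)) = x^3 + x^2 - 30*x
(5) = 1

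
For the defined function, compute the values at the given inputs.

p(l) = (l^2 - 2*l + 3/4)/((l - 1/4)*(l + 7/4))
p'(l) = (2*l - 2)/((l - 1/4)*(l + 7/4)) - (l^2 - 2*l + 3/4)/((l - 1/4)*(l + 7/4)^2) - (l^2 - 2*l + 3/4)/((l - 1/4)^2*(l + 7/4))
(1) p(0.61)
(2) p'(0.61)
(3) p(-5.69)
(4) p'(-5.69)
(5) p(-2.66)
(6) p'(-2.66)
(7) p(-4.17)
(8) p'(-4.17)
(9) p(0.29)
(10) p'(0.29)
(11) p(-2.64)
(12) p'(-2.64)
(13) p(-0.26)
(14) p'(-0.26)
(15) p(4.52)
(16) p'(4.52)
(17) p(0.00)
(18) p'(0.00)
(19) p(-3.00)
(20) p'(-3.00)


(1) = -0.12
(2) = -0.55
(3) = 1.90
(4) = 0.23
(5) = 4.96
(6) = 4.40
(7) = 2.48
(8) = 0.62
(9) = 3.11
(10) = -96.78
(11) = 5.05
(12) = 4.60
(13) = -1.76
(14) = 1.05
(15) = 0.45
(16) = 0.08
(17) = -1.71
(18) = -1.31
(19) = 3.88
(20) = 2.33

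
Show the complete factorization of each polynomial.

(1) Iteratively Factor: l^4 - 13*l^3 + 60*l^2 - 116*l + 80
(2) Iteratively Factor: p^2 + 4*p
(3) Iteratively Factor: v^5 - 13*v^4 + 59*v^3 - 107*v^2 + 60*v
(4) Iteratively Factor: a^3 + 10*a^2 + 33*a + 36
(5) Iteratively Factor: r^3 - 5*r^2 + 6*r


(1) = (l - 2)*(l^3 - 11*l^2 + 38*l - 40) = (l - 2)^2*(l^2 - 9*l + 20) = (l - 4)*(l - 2)^2*(l - 5)
(2) = (p)*(p + 4)
(3) = (v - 4)*(v^4 - 9*v^3 + 23*v^2 - 15*v) = (v - 5)*(v - 4)*(v^3 - 4*v^2 + 3*v) = (v - 5)*(v - 4)*(v - 3)*(v^2 - v) = v*(v - 5)*(v - 4)*(v - 3)*(v - 1)
(4) = (a + 4)*(a^2 + 6*a + 9) = (a + 3)*(a + 4)*(a + 3)
(5) = (r - 2)*(r^2 - 3*r) = (r - 3)*(r - 2)*(r)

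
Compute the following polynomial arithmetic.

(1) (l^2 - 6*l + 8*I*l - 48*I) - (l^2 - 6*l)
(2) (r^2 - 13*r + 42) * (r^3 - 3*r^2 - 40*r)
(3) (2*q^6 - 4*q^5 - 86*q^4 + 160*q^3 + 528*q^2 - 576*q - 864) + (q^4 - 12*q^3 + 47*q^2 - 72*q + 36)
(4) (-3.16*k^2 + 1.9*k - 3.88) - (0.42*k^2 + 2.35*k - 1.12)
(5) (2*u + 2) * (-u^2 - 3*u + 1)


(1) = 8*I*l - 48*I
(2) = r^5 - 16*r^4 + 41*r^3 + 394*r^2 - 1680*r
(3) = 2*q^6 - 4*q^5 - 85*q^4 + 148*q^3 + 575*q^2 - 648*q - 828
(4) = -3.58*k^2 - 0.45*k - 2.76
(5) = -2*u^3 - 8*u^2 - 4*u + 2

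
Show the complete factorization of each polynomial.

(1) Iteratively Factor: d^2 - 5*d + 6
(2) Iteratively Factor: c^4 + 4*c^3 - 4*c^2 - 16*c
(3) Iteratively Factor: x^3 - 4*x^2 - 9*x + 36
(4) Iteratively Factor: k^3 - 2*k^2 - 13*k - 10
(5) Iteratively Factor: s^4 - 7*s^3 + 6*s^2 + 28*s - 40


(1) = (d - 3)*(d - 2)
(2) = (c)*(c^3 + 4*c^2 - 4*c - 16) = c*(c + 2)*(c^2 + 2*c - 8) = c*(c + 2)*(c + 4)*(c - 2)
(3) = (x - 3)*(x^2 - x - 12) = (x - 3)*(x + 3)*(x - 4)
(4) = (k - 5)*(k^2 + 3*k + 2) = (k - 5)*(k + 1)*(k + 2)
(5) = (s + 2)*(s^3 - 9*s^2 + 24*s - 20) = (s - 5)*(s + 2)*(s^2 - 4*s + 4) = (s - 5)*(s - 2)*(s + 2)*(s - 2)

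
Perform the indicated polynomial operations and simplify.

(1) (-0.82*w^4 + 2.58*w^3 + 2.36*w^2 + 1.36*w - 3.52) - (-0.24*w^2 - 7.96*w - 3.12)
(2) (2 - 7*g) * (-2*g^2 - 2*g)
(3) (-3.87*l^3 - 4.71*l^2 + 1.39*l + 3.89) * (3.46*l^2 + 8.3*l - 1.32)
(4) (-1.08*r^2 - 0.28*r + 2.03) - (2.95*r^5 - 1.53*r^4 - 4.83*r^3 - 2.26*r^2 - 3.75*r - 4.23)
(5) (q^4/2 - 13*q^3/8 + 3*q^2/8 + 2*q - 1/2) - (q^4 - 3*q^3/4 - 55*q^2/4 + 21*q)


(1) = -0.82*w^4 + 2.58*w^3 + 2.6*w^2 + 9.32*w - 0.4
(2) = 14*g^3 + 10*g^2 - 4*g
(3) = -13.3902*l^5 - 48.4176*l^4 - 29.1752*l^3 + 31.2136*l^2 + 30.4522*l - 5.1348
(4) = -2.95*r^5 + 1.53*r^4 + 4.83*r^3 + 1.18*r^2 + 3.47*r + 6.26
(5) = -q^4/2 - 7*q^3/8 + 113*q^2/8 - 19*q - 1/2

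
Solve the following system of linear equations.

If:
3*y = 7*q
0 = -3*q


Then:
q = 0
y = 0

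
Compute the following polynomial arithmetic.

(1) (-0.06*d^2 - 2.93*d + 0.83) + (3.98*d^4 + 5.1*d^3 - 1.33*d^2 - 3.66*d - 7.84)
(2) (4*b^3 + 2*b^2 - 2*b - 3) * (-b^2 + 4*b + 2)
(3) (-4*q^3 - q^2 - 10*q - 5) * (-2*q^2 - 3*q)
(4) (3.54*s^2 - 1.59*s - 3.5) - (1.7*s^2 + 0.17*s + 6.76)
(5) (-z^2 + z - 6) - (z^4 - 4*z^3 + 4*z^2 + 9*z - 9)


(1) = 3.98*d^4 + 5.1*d^3 - 1.39*d^2 - 6.59*d - 7.01
(2) = -4*b^5 + 14*b^4 + 18*b^3 - b^2 - 16*b - 6
(3) = 8*q^5 + 14*q^4 + 23*q^3 + 40*q^2 + 15*q
(4) = 1.84*s^2 - 1.76*s - 10.26
(5) = -z^4 + 4*z^3 - 5*z^2 - 8*z + 3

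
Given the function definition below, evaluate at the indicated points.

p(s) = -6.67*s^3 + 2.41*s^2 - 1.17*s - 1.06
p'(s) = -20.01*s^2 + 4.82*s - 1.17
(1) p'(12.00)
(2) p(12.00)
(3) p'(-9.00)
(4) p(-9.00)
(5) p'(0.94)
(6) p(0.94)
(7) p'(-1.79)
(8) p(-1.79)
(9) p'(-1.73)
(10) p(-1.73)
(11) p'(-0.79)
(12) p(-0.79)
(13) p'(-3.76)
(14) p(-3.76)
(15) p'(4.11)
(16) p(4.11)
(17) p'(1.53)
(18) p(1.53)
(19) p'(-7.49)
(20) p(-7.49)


(1) = -2824.77
(2) = -11193.82
(3) = -1665.36
(4) = 5067.11
(5) = -14.32
(6) = -5.57
(7) = -73.91
(8) = 47.01
(9) = -69.40
(10) = 42.71
(11) = -17.47
(12) = 4.66
(13) = -302.19
(14) = 391.97
(15) = -319.37
(16) = -428.23
(17) = -40.64
(18) = -21.10
(19) = -1159.83
(20) = 2945.57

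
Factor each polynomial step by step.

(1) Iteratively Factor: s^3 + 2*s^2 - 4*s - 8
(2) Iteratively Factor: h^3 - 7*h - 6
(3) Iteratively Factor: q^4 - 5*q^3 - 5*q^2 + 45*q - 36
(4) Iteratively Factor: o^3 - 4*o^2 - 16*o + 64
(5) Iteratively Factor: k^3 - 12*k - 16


(1) = (s - 2)*(s^2 + 4*s + 4) = (s - 2)*(s + 2)*(s + 2)
(2) = (h + 2)*(h^2 - 2*h - 3) = (h + 1)*(h + 2)*(h - 3)
(3) = (q + 3)*(q^3 - 8*q^2 + 19*q - 12) = (q - 4)*(q + 3)*(q^2 - 4*q + 3) = (q - 4)*(q - 3)*(q + 3)*(q - 1)
(4) = (o - 4)*(o^2 - 16) = (o - 4)*(o + 4)*(o - 4)
(5) = (k + 2)*(k^2 - 2*k - 8) = (k - 4)*(k + 2)*(k + 2)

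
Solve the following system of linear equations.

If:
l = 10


Then:
l = 10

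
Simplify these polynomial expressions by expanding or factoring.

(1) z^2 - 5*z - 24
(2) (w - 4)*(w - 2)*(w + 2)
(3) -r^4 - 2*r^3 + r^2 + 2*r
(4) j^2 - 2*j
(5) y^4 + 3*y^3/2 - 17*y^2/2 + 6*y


(1) = (z - 8)*(z + 3)
(2) = w^3 - 4*w^2 - 4*w + 16
(3) = r*(r + 2)*(-I*r - I)*(-I*r + I)
(4) = j*(j - 2)
(5) = y*(y - 3/2)*(y - 1)*(y + 4)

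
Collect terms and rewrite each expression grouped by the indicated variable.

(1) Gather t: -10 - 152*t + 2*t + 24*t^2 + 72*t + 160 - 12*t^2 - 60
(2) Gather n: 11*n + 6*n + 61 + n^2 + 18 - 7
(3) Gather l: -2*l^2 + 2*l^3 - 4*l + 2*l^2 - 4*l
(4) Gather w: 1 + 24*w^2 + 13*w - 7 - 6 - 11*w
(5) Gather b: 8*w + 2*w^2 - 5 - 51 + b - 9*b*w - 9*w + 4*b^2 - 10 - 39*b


(1) = 12*t^2 - 78*t + 90
(2) = n^2 + 17*n + 72
(3) = 2*l^3 - 8*l
(4) = 24*w^2 + 2*w - 12
(5) = 4*b^2 + b*(-9*w - 38) + 2*w^2 - w - 66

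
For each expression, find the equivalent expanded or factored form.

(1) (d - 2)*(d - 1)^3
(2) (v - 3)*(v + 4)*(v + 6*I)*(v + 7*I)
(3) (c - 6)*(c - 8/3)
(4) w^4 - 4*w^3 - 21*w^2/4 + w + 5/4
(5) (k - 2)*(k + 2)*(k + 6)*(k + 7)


(1) = d^4 - 5*d^3 + 9*d^2 - 7*d + 2
(2) = v^4 + v^3 + 13*I*v^3 - 54*v^2 + 13*I*v^2 - 42*v - 156*I*v + 504
(3) = c^2 - 26*c/3 + 16
(4) = (w - 5)*(w - 1/2)*(w + 1/2)*(w + 1)
(5) = k^4 + 13*k^3 + 38*k^2 - 52*k - 168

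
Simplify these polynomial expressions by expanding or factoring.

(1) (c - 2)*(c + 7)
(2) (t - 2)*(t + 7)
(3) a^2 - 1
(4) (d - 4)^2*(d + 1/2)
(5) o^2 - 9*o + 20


(1) = c^2 + 5*c - 14
(2) = t^2 + 5*t - 14
(3) = (a - 1)*(a + 1)
(4) = d^3 - 15*d^2/2 + 12*d + 8
(5) = (o - 5)*(o - 4)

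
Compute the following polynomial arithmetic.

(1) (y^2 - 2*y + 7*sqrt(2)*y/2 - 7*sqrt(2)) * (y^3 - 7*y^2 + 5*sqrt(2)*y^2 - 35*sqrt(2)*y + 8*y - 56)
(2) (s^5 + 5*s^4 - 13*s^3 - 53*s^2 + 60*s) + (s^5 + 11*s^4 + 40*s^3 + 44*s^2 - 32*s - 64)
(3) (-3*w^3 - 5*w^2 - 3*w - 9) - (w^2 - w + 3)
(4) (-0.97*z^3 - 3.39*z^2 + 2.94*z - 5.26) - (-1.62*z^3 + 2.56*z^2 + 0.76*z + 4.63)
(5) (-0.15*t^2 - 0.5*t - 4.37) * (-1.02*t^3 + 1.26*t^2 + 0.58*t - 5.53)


(1) = y^5 - 9*y^4 + 17*sqrt(2)*y^4/2 - 153*sqrt(2)*y^3/2 + 57*y^3 - 387*y^2 + 147*sqrt(2)*y^2 - 252*sqrt(2)*y + 602*y + 392*sqrt(2)
(2) = 2*s^5 + 16*s^4 + 27*s^3 - 9*s^2 + 28*s - 64
(3) = -3*w^3 - 6*w^2 - 2*w - 12
(4) = 0.65*z^3 - 5.95*z^2 + 2.18*z - 9.89
(5) = 0.153*t^5 + 0.321*t^4 + 3.7404*t^3 - 4.9667*t^2 + 0.2304*t + 24.1661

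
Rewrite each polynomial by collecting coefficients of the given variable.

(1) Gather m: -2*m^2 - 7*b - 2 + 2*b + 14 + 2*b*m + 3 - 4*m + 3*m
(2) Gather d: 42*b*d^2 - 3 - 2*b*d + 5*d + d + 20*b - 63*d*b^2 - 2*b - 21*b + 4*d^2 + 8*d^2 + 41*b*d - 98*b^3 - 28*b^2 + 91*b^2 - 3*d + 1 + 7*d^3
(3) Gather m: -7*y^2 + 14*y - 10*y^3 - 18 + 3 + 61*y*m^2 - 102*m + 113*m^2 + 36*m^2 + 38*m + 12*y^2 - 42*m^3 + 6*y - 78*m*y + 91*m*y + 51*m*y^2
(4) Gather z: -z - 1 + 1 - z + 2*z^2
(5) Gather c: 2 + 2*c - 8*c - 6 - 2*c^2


(1) = -5*b - 2*m^2 + m*(2*b - 1) + 15
(2) = -98*b^3 + 63*b^2 - 3*b + 7*d^3 + d^2*(42*b + 12) + d*(-63*b^2 + 39*b + 3) - 2
(3) = -42*m^3 + m^2*(61*y + 149) + m*(51*y^2 + 13*y - 64) - 10*y^3 + 5*y^2 + 20*y - 15
(4) = 2*z^2 - 2*z
(5) = -2*c^2 - 6*c - 4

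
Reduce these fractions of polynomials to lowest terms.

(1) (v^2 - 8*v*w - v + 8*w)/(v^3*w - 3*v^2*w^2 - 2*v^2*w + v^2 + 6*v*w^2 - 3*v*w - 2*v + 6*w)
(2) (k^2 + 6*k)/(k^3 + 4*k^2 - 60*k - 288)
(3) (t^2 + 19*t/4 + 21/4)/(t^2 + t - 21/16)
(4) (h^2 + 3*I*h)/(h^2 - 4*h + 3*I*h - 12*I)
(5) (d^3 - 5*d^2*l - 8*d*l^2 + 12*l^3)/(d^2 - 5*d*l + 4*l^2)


(1) = (v^2 - 8*v*w - v + 8*w)/(v^3*w - 3*v^2*w^2 - 2*v^2*w + v^2 + 6*v*w^2 - 3*v*w - 2*v + 6*w)
(2) = k/(k^2 - 2*k - 48)
(3) = (4*t + 12)/(4*t - 3)
(4) = h/(h - 4)
(5) = (d^2 - 4*d*l - 12*l^2)/(d - 4*l)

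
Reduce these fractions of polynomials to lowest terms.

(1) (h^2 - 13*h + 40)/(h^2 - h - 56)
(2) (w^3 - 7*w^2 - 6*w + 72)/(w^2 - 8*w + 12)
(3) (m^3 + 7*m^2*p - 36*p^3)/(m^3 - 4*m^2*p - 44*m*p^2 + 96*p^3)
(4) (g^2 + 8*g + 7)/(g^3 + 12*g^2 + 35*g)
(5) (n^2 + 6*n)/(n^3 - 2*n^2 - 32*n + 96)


(1) = (h - 5)/(h + 7)
(2) = (w^2 - w - 12)/(w - 2)
(3) = (-m - 3*p)/(-m + 8*p)
(4) = (g + 1)/(g^2 + 5*g)
(5) = n/(n^2 - 8*n + 16)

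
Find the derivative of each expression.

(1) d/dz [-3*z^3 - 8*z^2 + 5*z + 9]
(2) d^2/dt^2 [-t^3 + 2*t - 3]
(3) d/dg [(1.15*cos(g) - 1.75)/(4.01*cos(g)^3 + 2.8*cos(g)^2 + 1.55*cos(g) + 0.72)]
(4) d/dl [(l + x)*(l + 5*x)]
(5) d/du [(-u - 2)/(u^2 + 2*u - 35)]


(1) = -9*z^2 - 16*z + 5
(2) = -6*t
(3) = (9.223*cos(g)^3 - 17.8325*cos(g)^2 - 9.8*cos(g) - 3.5405)*sin(g)/(16.0801*cos(g)^6 + 22.456*cos(g)^5 + 20.271*cos(g)^4 + 14.4544*cos(g)^3 + 6.4345*cos(g)^2 + 2.232*cos(g) + 0.5184)
(4) = 2*l + 6*x
(5) = (-u^2 - 2*u + 2*(u + 1)*(u + 2) + 35)/(u^2 + 2*u - 35)^2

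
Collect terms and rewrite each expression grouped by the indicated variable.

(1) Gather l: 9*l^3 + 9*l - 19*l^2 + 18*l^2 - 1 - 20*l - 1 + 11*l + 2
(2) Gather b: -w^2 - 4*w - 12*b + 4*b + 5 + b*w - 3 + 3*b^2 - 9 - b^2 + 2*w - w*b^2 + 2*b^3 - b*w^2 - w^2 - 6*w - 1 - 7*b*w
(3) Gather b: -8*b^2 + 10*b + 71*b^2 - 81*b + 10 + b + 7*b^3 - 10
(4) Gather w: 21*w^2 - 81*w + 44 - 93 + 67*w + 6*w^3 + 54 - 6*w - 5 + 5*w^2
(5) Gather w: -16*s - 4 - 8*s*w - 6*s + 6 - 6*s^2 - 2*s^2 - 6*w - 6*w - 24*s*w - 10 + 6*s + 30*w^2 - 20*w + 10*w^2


(1) = 9*l^3 - l^2
(2) = 2*b^3 + b^2*(2 - w) + b*(-w^2 - 6*w - 8) - 2*w^2 - 8*w - 8
(3) = 7*b^3 + 63*b^2 - 70*b
(4) = 6*w^3 + 26*w^2 - 20*w
(5) = -8*s^2 - 16*s + 40*w^2 + w*(-32*s - 32) - 8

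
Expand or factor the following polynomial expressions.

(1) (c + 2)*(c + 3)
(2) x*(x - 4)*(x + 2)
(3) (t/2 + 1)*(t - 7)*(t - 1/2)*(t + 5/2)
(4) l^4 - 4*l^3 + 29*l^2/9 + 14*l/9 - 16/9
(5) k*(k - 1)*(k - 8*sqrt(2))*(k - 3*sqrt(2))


(1) = c^2 + 5*c + 6
(2) = x^3 - 2*x^2 - 8*x
(3) = t^4/2 - 3*t^3/2 - 101*t^2/8 - 87*t/8 + 35/4
(4) = (l - 8/3)*(l - 1)^2*(l + 2/3)
(5) = k^4 - 11*sqrt(2)*k^3 - k^3 + 11*sqrt(2)*k^2 + 48*k^2 - 48*k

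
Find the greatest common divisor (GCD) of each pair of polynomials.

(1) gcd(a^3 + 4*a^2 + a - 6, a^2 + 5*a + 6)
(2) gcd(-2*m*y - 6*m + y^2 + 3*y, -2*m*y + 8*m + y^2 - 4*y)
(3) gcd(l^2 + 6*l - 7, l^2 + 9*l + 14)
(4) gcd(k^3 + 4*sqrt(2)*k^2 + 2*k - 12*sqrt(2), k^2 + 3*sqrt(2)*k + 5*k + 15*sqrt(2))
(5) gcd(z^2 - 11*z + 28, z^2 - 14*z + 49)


(1) = a^2 + 5*a + 6
(2) = gcd((-2*m + y)*(y + 3), (-2*m + y)*(y - 4)) = -2*m + y
(3) = gcd((l - 1)*(l + 7), (l + 2)*(l + 7)) = l + 7
(4) = k + 3*sqrt(2)
(5) = z - 7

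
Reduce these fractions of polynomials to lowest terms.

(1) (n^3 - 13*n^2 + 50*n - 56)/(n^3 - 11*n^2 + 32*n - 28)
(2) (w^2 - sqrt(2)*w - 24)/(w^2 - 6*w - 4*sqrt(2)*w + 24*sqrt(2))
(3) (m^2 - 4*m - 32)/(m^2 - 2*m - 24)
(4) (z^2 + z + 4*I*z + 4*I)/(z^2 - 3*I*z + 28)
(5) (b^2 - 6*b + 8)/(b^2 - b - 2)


(1) = (n - 4)/(n - 2)
(2) = (w + 3*sqrt(2))/(w - 6)
(3) = (m - 8)/(m - 6)
(4) = (z + 1)/(z - 7*I)
(5) = (b - 4)/(b + 1)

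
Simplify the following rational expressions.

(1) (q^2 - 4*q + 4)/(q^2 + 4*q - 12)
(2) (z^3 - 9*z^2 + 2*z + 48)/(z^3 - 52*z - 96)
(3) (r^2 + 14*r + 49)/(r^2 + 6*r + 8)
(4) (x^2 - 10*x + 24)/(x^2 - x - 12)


(1) = (q - 2)/(q + 6)
(2) = (z - 3)/(z + 6)
(3) = (r^2 + 14*r + 49)/(r^2 + 6*r + 8)
(4) = (x - 6)/(x + 3)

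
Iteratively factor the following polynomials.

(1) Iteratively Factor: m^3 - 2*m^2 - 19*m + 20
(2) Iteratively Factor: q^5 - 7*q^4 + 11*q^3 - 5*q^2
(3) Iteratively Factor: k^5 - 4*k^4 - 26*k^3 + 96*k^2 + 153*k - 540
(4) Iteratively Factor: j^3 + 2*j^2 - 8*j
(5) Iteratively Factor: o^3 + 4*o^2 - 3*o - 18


(1) = (m - 1)*(m^2 - m - 20) = (m - 1)*(m + 4)*(m - 5)
(2) = (q)*(q^4 - 7*q^3 + 11*q^2 - 5*q) = q^2*(q^3 - 7*q^2 + 11*q - 5) = q^2*(q - 5)*(q^2 - 2*q + 1) = q^2*(q - 5)*(q - 1)*(q - 1)
(3) = (k - 3)*(k^4 - k^3 - 29*k^2 + 9*k + 180) = (k - 3)*(k + 4)*(k^3 - 5*k^2 - 9*k + 45) = (k - 3)^2*(k + 4)*(k^2 - 2*k - 15) = (k - 3)^2*(k + 3)*(k + 4)*(k - 5)
(4) = (j)*(j^2 + 2*j - 8) = j*(j + 4)*(j - 2)
(5) = (o + 3)*(o^2 + o - 6) = (o + 3)^2*(o - 2)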